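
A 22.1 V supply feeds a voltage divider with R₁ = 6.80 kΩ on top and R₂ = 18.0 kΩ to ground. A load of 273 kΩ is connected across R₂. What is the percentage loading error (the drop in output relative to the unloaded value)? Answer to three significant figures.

The divider's output (Thévenin) resistance is R₁‖R₂ = 4.935 kΩ.
Fractional drop under load = R_th/(R_th + R_L) = 4.935 / (4.935 + 273) = 0.01776.
So the output falls by 1.78 %.

1.78 %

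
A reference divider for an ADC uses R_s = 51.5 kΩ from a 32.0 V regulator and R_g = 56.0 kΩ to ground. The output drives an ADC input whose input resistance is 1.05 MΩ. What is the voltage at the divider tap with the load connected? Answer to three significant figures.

The load sits in parallel with R_g: R_g‖R_L = (56.0 × 1050) / (56.0 + 1050) = 53.16 kΩ.
V_out = 32.0 × 53.16 / (51.5 + 53.16) = 32.0 × 53.16/104.7 = 16.3 V.
(Unloaded it would have been 16.7 V.)

V_out ≈ 16.3 V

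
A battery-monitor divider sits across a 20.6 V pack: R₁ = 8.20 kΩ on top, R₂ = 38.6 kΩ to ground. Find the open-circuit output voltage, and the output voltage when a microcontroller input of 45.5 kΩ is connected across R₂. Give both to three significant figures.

Unloaded: 17.0 V; loaded: 14.8 V

Open-circuit: V = 20.6 × 38.6/(8.20 + 38.6) = 17.0 V.
With the load, R₂ becomes R₂‖R_L = 20.88 kΩ, so V = 20.6 × 20.88/29.08 = 14.8 V.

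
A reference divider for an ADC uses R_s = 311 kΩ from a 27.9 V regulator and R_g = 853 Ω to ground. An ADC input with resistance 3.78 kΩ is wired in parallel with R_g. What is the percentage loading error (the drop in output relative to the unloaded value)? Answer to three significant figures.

18.4 %

The divider's output (Thévenin) resistance is R_s‖R_g = 850.7 Ω.
Fractional drop under load = R_th/(R_th + R_L) = 850.7 / (850.7 + 3780) = 0.1837.
So the output falls by 18.4 %.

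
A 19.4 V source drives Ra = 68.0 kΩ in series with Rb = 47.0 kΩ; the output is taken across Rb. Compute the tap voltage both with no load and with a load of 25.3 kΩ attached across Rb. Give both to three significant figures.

Open-circuit: V = 19.4 × 47.0/(68.0 + 47.0) = 7.93 V.
With the load, Rb becomes Rb‖R_L = 16.45 kΩ, so V = 19.4 × 16.45/84.45 = 3.78 V.

Unloaded: 7.93 V; loaded: 3.78 V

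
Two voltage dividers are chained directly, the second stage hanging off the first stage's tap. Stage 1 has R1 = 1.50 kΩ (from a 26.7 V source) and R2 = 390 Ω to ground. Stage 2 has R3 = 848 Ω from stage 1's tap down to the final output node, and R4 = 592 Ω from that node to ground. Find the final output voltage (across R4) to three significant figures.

Stage 2 presents R3+R4 = 1440 Ω as a load on stage 1's tap.
Stage 1's lower leg becomes R2‖(R3+R4) = 306.9 Ω, so V_mid = 26.7 × 306.9/1807 = 4.535 V.
Stage 2 is itself unloaded: V_out = V_mid × R4/(R3+R4) = 4.535 × 592/1440 = 1.86 V.

V_out ≈ 1.86 V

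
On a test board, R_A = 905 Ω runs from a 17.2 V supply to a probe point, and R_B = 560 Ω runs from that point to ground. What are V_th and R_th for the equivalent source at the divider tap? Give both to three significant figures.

V_th = 6.57 V, R_th = 346 Ω

V_th is the open-circuit tap voltage: 17.2 × 560/(905 + 560) = 6.57 V.
With the supply zeroed, R_A and R_B appear in parallel from the tap: R_th = R_A‖R_B = (905 × 560)/1465 = 346 Ω.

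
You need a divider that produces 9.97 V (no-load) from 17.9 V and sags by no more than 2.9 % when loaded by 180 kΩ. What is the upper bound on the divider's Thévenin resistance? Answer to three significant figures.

R_th ≤ 5.38 kΩ

Loading drop = R_th/(R_th + R_L) ≤ 0.0290, so R_th ≤ R_L · ε/(1−ε) = 180 kΩ × 0.0290/0.9710 = 5.38 kΩ.
(Any R1, R2 with R2/(R1+R2) = 0.557 and R1‖R2 ≤ 5.38 kΩ will meet the spec.)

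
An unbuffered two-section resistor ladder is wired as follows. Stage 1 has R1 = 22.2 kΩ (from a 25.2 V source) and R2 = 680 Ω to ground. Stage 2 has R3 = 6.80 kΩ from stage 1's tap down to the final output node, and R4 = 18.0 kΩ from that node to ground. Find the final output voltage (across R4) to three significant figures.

V_out ≈ 0.530 V

Stage 2 presents R3+R4 = 24800 Ω as a load on stage 1's tap.
Stage 1's lower leg becomes R2‖(R3+R4) = 661.9 Ω, so V_mid = 25.2 × 661.9/22860 = 0.7295 V.
Stage 2 is itself unloaded: V_out = V_mid × R4/(R3+R4) = 0.7295 × 18000/24800 = 0.530 V.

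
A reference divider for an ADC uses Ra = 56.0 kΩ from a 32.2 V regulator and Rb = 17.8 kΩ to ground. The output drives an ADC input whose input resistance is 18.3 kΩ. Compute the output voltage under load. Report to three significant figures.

The load sits in parallel with Rb: Rb‖R_L = (17.8 × 18.3) / (17.8 + 18.3) = 9.023 kΩ.
V_out = 32.2 × 9.023 / (56.0 + 9.023) = 32.2 × 9.023/65.02 = 4.47 V.

V_out ≈ 4.47 V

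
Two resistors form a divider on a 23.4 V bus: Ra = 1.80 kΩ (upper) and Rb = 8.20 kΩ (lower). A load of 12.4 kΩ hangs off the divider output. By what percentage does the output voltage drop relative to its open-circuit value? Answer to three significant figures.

10.6 %

The divider's output (Thévenin) resistance is Ra‖Rb = 1.476 kΩ.
Fractional drop under load = R_th/(R_th + R_L) = 1.476 / (1.476 + 12.4) = 0.1064.
So the output falls by 10.6 %.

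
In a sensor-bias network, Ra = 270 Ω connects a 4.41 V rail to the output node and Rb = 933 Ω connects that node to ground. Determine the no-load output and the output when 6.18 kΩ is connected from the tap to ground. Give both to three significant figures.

Open-circuit: V = 4.41 × 933/(270 + 933) = 3.42 V.
With the load, Rb becomes Rb‖R_L = 810.6 Ω, so V = 4.41 × 810.6/1081 = 3.31 V.

Unloaded: 3.42 V; loaded: 3.31 V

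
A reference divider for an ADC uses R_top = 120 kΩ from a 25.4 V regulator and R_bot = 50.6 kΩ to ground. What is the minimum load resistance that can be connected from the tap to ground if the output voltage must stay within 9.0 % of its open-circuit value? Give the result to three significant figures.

Output resistance R_th = R_top‖R_bot = (120 × 50.6)/170.6 = 35.59 kΩ.
The fractional drop is R_th/(R_th + R_L); requiring this ≤ 0.0900 gives R_L ≥ R_th(1/0.0900 − 1) = 35.59 × 10.11 = 360 kΩ.

R_L(min) ≈ 360 kΩ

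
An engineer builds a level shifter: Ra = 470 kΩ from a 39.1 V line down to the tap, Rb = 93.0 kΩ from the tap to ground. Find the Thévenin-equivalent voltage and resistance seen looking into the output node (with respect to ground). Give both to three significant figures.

V_th is the open-circuit tap voltage: 39.1 × 93.0/(470 + 93.0) = 6.46 V.
With the supply zeroed, Ra and Rb appear in parallel from the tap: R_th = Ra‖Rb = (470 × 93.0)/563.0 = 77.6 kΩ.

V_th = 6.46 V, R_th = 77.6 kΩ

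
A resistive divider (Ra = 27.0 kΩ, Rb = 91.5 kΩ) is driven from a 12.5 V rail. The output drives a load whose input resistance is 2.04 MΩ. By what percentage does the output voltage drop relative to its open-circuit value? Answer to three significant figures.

The divider's output (Thévenin) resistance is Ra‖Rb = 20.85 kΩ.
Fractional drop under load = R_th/(R_th + R_L) = 20.85 / (20.85 + 2040) = 0.01012.
So the output falls by 1.01 %.

1.01 %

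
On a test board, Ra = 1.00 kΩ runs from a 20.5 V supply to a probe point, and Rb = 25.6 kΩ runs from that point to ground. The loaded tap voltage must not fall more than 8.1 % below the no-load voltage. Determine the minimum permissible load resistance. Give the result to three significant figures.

R_L(min) ≈ 10.9 kΩ

Output resistance R_th = Ra‖Rb = (1000 × 25600)/26600 = 962.4 Ω.
The fractional drop is R_th/(R_th + R_L); requiring this ≤ 0.0810 gives R_L ≥ R_th(1/0.0810 − 1) = 962.4 × 11.35 = 10.9 kΩ.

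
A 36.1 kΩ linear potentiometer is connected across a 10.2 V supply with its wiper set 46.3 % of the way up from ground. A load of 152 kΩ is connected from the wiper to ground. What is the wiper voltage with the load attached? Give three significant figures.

The wiper splits the pot into (1−α)R = 19.39 kΩ above and αR = 16.71 kΩ below.
Lower section ‖ load = 15.06 kΩ.
V_wiper = 10.2 × 15.06/(19.39 + 15.06) = 4.46 V.

V ≈ 4.46 V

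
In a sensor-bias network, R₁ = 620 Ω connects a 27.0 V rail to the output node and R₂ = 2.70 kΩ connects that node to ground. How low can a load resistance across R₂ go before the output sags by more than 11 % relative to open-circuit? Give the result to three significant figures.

Output resistance R_th = R₁‖R₂ = (620 × 2700)/3320 = 504.2 Ω.
The fractional drop is R_th/(R_th + R_L); requiring this ≤ 0.110 gives R_L ≥ R_th(1/0.110 − 1) = 504.2 × 8.091 = 4.08 kΩ.

R_L(min) ≈ 4.08 kΩ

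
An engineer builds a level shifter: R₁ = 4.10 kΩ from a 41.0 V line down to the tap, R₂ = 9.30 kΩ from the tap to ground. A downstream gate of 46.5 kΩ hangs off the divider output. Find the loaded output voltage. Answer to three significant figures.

V_out ≈ 26.8 V

The load sits in parallel with R₂: R₂‖R_L = (9.30 × 46.5) / (9.30 + 46.5) = 7.750 kΩ.
V_out = 41.0 × 7.750 / (4.10 + 7.750) = 41.0 × 7.750/11.85 = 26.8 V.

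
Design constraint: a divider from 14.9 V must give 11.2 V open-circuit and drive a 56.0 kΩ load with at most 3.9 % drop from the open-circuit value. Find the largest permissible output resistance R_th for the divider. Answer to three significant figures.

Loading drop = R_th/(R_th + R_L) ≤ 0.0390, so R_th ≤ R_L · ε/(1−ε) = 56.0 kΩ × 0.0390/0.9610 = 2.27 kΩ.
(Any R1, R2 with R2/(R1+R2) = 0.752 and R1‖R2 ≤ 2.27 kΩ will meet the spec.)

R_th ≤ 2.27 kΩ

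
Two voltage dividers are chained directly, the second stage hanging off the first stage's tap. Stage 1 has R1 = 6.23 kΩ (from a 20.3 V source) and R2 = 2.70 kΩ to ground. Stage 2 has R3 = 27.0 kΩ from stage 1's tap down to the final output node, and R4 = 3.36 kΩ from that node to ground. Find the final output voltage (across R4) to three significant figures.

Stage 2 presents R3+R4 = 30.36 kΩ as a load on stage 1's tap.
Stage 1's lower leg becomes R2‖(R3+R4) = 2.479 kΩ, so V_mid = 20.3 × 2.479/8.709 = 5.779 V.
Stage 2 is itself unloaded: V_out = V_mid × R4/(R3+R4) = 5.779 × 3.36/30.36 = 0.640 V.

V_out ≈ 0.640 V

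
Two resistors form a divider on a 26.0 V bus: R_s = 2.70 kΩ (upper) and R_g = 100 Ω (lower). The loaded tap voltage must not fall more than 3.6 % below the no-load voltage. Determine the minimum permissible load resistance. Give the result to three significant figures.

Output resistance R_th = R_s‖R_g = (2700 × 100)/2800 = 96.43 Ω.
The fractional drop is R_th/(R_th + R_L); requiring this ≤ 0.0360 gives R_L ≥ R_th(1/0.0360 − 1) = 96.43 × 26.78 = 2.58 kΩ.

R_L(min) ≈ 2.58 kΩ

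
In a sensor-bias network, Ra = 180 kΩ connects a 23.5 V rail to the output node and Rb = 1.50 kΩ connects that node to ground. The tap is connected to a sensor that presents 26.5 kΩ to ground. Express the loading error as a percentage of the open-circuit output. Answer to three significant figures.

5.32 %

The divider's output (Thévenin) resistance is Ra‖Rb = 1.488 kΩ.
Fractional drop under load = R_th/(R_th + R_L) = 1.488 / (1.488 + 26.5) = 0.05315.
So the output falls by 5.32 %.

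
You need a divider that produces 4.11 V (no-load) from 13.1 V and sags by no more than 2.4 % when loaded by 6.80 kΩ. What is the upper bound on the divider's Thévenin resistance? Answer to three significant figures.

R_th ≤ 167 Ω

Loading drop = R_th/(R_th + R_L) ≤ 0.0240, so R_th ≤ R_L · ε/(1−ε) = 6.80 kΩ × 0.0240/0.9760 = 167 Ω.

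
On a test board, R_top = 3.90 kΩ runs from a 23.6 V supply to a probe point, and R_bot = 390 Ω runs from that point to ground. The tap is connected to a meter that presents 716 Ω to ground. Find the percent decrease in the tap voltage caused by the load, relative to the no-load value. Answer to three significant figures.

The divider's output (Thévenin) resistance is R_top‖R_bot = 354.5 Ω.
Fractional drop under load = R_th/(R_th + R_L) = 354.5 / (354.5 + 716) = 0.3312.
So the output falls by 33.1 %.

33.1 %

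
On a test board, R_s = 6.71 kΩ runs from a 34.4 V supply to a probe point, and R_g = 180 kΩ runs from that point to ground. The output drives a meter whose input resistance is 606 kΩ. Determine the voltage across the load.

V_out ≈ 32.8 V

The load sits in parallel with R_g: R_g‖R_L = (180 × 606) / (180 + 606) = 138.8 kΩ.
V_out = 34.4 × 138.8 / (6.71 + 138.8) = 34.4 × 138.8/145.5 = 32.8 V.
(Unloaded it would have been 33.2 V.)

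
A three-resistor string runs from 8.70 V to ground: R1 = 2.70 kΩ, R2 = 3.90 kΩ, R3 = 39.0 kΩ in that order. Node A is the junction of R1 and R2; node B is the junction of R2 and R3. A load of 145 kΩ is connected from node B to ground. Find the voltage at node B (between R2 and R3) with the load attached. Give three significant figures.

At node B, R3 is in parallel with the load: R3‖R_L = 30.73 kΩ.
Below node A the resistance is R2 + (R3‖R_L) = 34.63 kΩ, so V_A = 8.70 × 34.63/37.33 = 8.071 V.
Then V_B = V_A × (R3‖R_L)/(R2 + R3‖R_L) = 8.071 × 30.73/34.63 = 7.16 V.

V ≈ 7.16 V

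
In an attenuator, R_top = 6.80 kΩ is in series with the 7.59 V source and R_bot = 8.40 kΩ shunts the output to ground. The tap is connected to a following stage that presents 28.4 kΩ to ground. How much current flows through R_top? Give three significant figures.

R_bot‖R_L = 6.483 kΩ, so the source sees R_top + R_bot‖R_L = 13.28 kΩ.
I = 7.59 V / 13.28 kΩ = 0.571 mA.

I ≈ 0.571 mA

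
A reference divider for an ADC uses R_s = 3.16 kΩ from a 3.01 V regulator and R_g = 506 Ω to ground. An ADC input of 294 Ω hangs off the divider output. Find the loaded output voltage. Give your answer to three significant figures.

V_out ≈ 0.167 V

The load sits in parallel with R_g: R_g‖R_L = (506 × 294) / (506 + 294) = 186.0 Ω.
V_out = 3.01 × 186.0 / (3160 + 186.0) = 3.01 × 186.0/3346 = 0.167 V.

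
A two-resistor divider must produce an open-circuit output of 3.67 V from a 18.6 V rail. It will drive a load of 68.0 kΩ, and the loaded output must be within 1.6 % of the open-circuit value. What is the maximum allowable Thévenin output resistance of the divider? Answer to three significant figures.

Loading drop = R_th/(R_th + R_L) ≤ 0.0160, so R_th ≤ R_L · ε/(1−ε) = 68.0 kΩ × 0.0160/0.9840 = 1.11 kΩ.
(Any R1, R2 with R2/(R1+R2) = 0.197 and R1‖R2 ≤ 1.11 kΩ will meet the spec.)

R_th ≤ 1.11 kΩ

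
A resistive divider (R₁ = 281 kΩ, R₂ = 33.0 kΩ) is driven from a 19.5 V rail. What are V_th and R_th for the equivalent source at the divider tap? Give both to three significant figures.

V_th is the open-circuit tap voltage: 19.5 × 33.0/(281 + 33.0) = 2.05 V.
With the supply zeroed, R₁ and R₂ appear in parallel from the tap: R_th = R₁‖R₂ = (281 × 33.0)/314.0 = 29.5 kΩ.

V_th = 2.05 V, R_th = 29.5 kΩ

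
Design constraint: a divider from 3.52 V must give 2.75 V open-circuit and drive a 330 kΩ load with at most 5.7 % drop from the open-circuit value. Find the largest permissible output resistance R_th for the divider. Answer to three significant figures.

Loading drop = R_th/(R_th + R_L) ≤ 0.0570, so R_th ≤ R_L · ε/(1−ε) = 330 kΩ × 0.0570/0.9430 = 19.9 kΩ.
(Any R1, R2 with R2/(R1+R2) = 0.781 and R1‖R2 ≤ 19.9 kΩ will meet the spec.)

R_th ≤ 19.9 kΩ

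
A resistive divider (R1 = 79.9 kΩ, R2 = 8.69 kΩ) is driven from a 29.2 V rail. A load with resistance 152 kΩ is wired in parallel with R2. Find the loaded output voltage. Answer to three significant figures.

The load sits in parallel with R2: R2‖R_L = (8.69 × 152) / (8.69 + 152) = 8.220 kΩ.
V_out = 29.2 × 8.220 / (79.9 + 8.220) = 29.2 × 8.220/88.12 = 2.72 V.

V_out ≈ 2.72 V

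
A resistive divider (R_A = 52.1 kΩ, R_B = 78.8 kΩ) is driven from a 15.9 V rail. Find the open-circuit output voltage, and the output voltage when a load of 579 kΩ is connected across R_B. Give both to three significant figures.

Open-circuit: V = 15.9 × 78.8/(52.1 + 78.8) = 9.57 V.
With the load, R_B becomes R_B‖R_L = 69.36 kΩ, so V = 15.9 × 69.36/121.5 = 9.08 V.

Unloaded: 9.57 V; loaded: 9.08 V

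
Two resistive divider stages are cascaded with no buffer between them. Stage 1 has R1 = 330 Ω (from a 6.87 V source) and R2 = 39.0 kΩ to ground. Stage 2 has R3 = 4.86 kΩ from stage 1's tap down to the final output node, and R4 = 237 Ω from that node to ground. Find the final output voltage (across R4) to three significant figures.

V_out ≈ 0.298 V

Stage 2 presents R3+R4 = 5097 Ω as a load on stage 1's tap.
Stage 1's lower leg becomes R2‖(R3+R4) = 4508 Ω, so V_mid = 6.87 × 4508/4838 = 6.401 V.
Stage 2 is itself unloaded: V_out = V_mid × R4/(R3+R4) = 6.401 × 237/5097 = 0.298 V.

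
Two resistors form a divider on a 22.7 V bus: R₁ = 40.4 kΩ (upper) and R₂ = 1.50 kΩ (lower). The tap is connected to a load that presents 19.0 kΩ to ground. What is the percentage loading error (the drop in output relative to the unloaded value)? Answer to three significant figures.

7.07 %

The divider's output (Thévenin) resistance is R₁‖R₂ = 1.446 kΩ.
Fractional drop under load = R_th/(R_th + R_L) = 1.446 / (1.446 + 19.0) = 0.07074.
So the output falls by 7.07 %.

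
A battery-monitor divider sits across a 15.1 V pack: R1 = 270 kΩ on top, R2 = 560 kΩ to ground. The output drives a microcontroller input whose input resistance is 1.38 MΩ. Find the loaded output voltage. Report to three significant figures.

V_out ≈ 9.00 V

The load sits in parallel with R2: R2‖R_L = (560 × 1380) / (560 + 1380) = 398.4 kΩ.
V_out = 15.1 × 398.4 / (270 + 398.4) = 15.1 × 398.4/668.4 = 9.00 V.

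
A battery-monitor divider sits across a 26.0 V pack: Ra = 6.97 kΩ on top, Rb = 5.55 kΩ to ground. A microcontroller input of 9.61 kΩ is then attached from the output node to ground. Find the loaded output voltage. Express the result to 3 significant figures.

V_out ≈ 8.72 V

The load sits in parallel with Rb: Rb‖R_L = (5.55 × 9.61) / (5.55 + 9.61) = 3.518 kΩ.
V_out = 26.0 × 3.518 / (6.97 + 3.518) = 26.0 × 3.518/10.49 = 8.72 V.
(Unloaded it would have been 11.5 V.)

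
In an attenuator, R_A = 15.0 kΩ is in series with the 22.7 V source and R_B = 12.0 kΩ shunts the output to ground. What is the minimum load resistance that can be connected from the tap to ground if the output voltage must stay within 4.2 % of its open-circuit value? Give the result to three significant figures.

Output resistance R_th = R_A‖R_B = (15.0 × 12.0)/27.00 = 6.667 kΩ.
The fractional drop is R_th/(R_th + R_L); requiring this ≤ 0.0420 gives R_L ≥ R_th(1/0.0420 − 1) = 6.667 × 22.81 = 152 kΩ.

R_L(min) ≈ 152 kΩ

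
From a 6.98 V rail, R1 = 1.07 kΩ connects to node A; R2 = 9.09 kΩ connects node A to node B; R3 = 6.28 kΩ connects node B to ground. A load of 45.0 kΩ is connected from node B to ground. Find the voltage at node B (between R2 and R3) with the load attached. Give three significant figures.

At node B, R3 is in parallel with the load: R3‖R_L = 5.511 kΩ.
Below node A the resistance is R2 + (R3‖R_L) = 14.60 kΩ, so V_A = 6.98 × 14.60/15.67 = 6.503 V.
Then V_B = V_A × (R3‖R_L)/(R2 + R3‖R_L) = 6.503 × 5.511/14.60 = 2.45 V.

V ≈ 2.45 V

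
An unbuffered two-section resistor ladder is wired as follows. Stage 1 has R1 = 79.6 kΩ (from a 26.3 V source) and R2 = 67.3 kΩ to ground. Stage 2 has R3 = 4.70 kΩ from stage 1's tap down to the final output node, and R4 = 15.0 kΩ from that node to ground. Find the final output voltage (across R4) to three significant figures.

Stage 2 presents R3+R4 = 19.70 kΩ as a load on stage 1's tap.
Stage 1's lower leg becomes R2‖(R3+R4) = 15.24 kΩ, so V_mid = 26.3 × 15.24/94.84 = 4.226 V.
Stage 2 is itself unloaded: V_out = V_mid × R4/(R3+R4) = 4.226 × 15.0/19.70 = 3.22 V.

V_out ≈ 3.22 V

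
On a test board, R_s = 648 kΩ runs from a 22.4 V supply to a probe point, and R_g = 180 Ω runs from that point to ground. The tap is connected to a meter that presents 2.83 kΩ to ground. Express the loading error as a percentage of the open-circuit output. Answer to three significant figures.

5.98 %

The divider's output (Thévenin) resistance is R_s‖R_g = 180.0 Ω.
Fractional drop under load = R_th/(R_th + R_L) = 180.0 / (180.0 + 2830) = 0.05979.
So the output falls by 5.98 %.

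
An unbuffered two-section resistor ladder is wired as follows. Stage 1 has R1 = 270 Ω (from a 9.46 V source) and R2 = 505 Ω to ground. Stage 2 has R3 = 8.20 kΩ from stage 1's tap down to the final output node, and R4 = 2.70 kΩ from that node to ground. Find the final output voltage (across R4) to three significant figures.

Stage 2 presents R3+R4 = 10900 Ω as a load on stage 1's tap.
Stage 1's lower leg becomes R2‖(R3+R4) = 482.6 Ω, so V_mid = 9.46 × 482.6/752.6 = 6.066 V.
Stage 2 is itself unloaded: V_out = V_mid × R4/(R3+R4) = 6.066 × 2700/10900 = 1.50 V.

V_out ≈ 1.50 V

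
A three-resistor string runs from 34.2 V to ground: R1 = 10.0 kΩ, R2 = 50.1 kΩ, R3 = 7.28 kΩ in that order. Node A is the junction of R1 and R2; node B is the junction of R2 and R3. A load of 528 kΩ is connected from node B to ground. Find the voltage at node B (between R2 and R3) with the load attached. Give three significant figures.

At node B, R3 is in parallel with the load: R3‖R_L = 7.181 kΩ.
Below node A the resistance is R2 + (R3‖R_L) = 57.28 kΩ, so V_A = 34.2 × 57.28/67.28 = 29.12 V.
Then V_B = V_A × (R3‖R_L)/(R2 + R3‖R_L) = 29.12 × 7.181/57.28 = 3.65 V.

V ≈ 3.65 V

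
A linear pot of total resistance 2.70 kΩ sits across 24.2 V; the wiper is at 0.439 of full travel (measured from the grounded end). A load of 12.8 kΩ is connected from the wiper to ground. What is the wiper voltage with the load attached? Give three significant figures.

V ≈ 10.1 V

The wiper splits the pot into (1−α)R = 1.515 kΩ above and αR = 1.185 kΩ below.
Lower section ‖ load = 1.085 kΩ.
V_wiper = 24.2 × 1.085/(1.515 + 1.085) = 10.1 V.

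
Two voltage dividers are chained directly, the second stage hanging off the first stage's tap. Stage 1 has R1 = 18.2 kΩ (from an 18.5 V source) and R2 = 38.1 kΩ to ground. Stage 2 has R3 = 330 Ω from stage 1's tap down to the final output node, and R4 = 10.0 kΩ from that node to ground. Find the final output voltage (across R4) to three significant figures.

Stage 2 presents R3+R4 = 10330 Ω as a load on stage 1's tap.
Stage 1's lower leg becomes R2‖(R3+R4) = 8127 Ω, so V_mid = 18.5 × 8127/26330 = 5.711 V.
Stage 2 is itself unloaded: V_out = V_mid × R4/(R3+R4) = 5.711 × 10000/10330 = 5.53 V.

V_out ≈ 5.53 V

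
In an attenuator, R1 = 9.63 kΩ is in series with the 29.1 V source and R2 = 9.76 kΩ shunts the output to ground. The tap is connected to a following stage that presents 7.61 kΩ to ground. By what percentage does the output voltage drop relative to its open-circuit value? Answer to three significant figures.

38.9 %

Unloaded V = 29.1 × 9.76/19.39 = 14.65 V.
Loaded: R2‖R_L = 4.276 kΩ, giving V = 29.1 × 4.276/13.91 = 8.948 V.
Drop = (14.65 − 8.948) / 14.65 = 38.9 %.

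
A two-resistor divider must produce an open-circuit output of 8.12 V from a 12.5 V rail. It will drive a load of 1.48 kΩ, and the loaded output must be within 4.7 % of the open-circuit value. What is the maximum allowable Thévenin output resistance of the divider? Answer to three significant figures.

R_th ≤ 73.0 Ω

Loading drop = R_th/(R_th + R_L) ≤ 0.0470, so R_th ≤ R_L · ε/(1−ε) = 1.48 kΩ × 0.0470/0.9530 = 73.0 Ω.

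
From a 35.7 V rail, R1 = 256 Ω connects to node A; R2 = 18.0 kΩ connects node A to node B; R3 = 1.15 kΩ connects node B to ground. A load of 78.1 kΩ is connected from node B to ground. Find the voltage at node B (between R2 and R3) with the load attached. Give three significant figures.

V ≈ 2.09 V

At node B, R3 is in parallel with the load: R3‖R_L = 1133 Ω.
Below node A the resistance is R2 + (R3‖R_L) = 19130 Ω, so V_A = 35.7 × 19130/19390 = 35.23 V.
Then V_B = V_A × (R3‖R_L)/(R2 + R3‖R_L) = 35.23 × 1133/19130 = 2.09 V.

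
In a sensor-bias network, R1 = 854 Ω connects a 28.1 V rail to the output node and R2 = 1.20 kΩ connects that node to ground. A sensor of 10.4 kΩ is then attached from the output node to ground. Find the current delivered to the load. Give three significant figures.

R2‖R_L = 1076 Ω; V_out = 28.1 × 1076/1930 = 15.67 V.
I_L = V_out / R_L = 15.67 / 10.4 kΩ = 1.51 mA.

I_L ≈ 1.51 mA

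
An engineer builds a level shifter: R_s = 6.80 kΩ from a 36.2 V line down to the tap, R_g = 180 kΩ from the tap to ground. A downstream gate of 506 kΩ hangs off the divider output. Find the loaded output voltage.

V_out ≈ 34.4 V

The load sits in parallel with R_g: R_g‖R_L = (180 × 506) / (180 + 506) = 132.8 kΩ.
V_out = 36.2 × 132.8 / (6.80 + 132.8) = 36.2 × 132.8/139.6 = 34.4 V.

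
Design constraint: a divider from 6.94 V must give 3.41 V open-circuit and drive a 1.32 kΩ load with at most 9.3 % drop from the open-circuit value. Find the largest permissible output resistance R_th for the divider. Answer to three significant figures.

R_th ≤ 135 Ω

Loading drop = R_th/(R_th + R_L) ≤ 0.0930, so R_th ≤ R_L · ε/(1−ε) = 1.32 kΩ × 0.0930/0.9070 = 135 Ω.
(Any R1, R2 with R2/(R1+R2) = 0.491 and R1‖R2 ≤ 135 Ω will meet the spec.)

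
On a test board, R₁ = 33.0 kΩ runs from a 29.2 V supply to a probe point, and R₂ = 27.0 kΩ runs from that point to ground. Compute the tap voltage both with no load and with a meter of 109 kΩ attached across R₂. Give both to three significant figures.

Unloaded: 13.1 V; loaded: 11.6 V

Open-circuit: V = 29.2 × 27.0/(33.0 + 27.0) = 13.1 V.
With the load, R₂ becomes R₂‖R_L = 21.64 kΩ, so V = 29.2 × 21.64/54.64 = 11.6 V.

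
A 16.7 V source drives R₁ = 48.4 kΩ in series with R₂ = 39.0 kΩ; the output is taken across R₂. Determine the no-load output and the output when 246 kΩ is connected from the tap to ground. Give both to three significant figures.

Open-circuit: V = 16.7 × 39.0/(48.4 + 39.0) = 7.45 V.
With the load, R₂ becomes R₂‖R_L = 33.66 kΩ, so V = 16.7 × 33.66/82.06 = 6.85 V.

Unloaded: 7.45 V; loaded: 6.85 V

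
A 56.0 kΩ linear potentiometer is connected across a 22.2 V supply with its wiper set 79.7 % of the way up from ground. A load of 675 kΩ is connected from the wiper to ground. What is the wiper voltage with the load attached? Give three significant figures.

The wiper splits the pot into (1−α)R = 11.37 kΩ above and αR = 44.63 kΩ below.
Lower section ‖ load = 41.86 kΩ.
V_wiper = 22.2 × 41.86/(11.37 + 41.86) = 17.5 V.

V ≈ 17.5 V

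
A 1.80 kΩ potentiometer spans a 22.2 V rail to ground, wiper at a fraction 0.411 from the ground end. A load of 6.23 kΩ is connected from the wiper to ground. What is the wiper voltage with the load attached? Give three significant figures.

The wiper splits the pot into (1−α)R = 1060 Ω above and αR = 739.8 Ω below.
Lower section ‖ load = 661.3 Ω.
V_wiper = 22.2 × 661.3/(1060 + 661.3) = 8.53 V.

V ≈ 8.53 V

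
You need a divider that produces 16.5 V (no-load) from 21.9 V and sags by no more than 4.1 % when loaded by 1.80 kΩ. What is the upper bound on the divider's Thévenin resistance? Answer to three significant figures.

R_th ≤ 77.0 Ω

Loading drop = R_th/(R_th + R_L) ≤ 0.0410, so R_th ≤ R_L · ε/(1−ε) = 1.80 kΩ × 0.0410/0.9590 = 77.0 Ω.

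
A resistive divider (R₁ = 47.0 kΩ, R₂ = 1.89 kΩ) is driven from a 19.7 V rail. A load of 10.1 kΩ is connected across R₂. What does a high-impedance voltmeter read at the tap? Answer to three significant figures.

V_out ≈ 0.645 V

The load sits in parallel with R₂: R₂‖R_L = (1.89 × 10.1) / (1.89 + 10.1) = 1.592 kΩ.
V_out = 19.7 × 1.592 / (47.0 + 1.592) = 19.7 × 1.592/48.59 = 0.645 V.
(Unloaded it would have been 0.762 V.)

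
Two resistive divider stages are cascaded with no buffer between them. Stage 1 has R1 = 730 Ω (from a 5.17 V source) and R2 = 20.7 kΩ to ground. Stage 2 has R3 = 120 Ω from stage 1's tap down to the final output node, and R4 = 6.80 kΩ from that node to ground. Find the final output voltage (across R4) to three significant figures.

Stage 2 presents R3+R4 = 6920 Ω as a load on stage 1's tap.
Stage 1's lower leg becomes R2‖(R3+R4) = 5186 Ω, so V_mid = 5.17 × 5186/5916 = 4.532 V.
Stage 2 is itself unloaded: V_out = V_mid × R4/(R3+R4) = 4.532 × 6800/6920 = 4.45 V.

V_out ≈ 4.45 V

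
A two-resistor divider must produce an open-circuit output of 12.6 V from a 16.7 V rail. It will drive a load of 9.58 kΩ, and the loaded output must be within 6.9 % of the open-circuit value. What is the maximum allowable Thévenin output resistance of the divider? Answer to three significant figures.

R_th ≤ 710 Ω

Loading drop = R_th/(R_th + R_L) ≤ 0.0690, so R_th ≤ R_L · ε/(1−ε) = 9.58 kΩ × 0.0690/0.9310 = 710 Ω.
(Any R1, R2 with R2/(R1+R2) = 0.754 and R1‖R2 ≤ 710 Ω will meet the spec.)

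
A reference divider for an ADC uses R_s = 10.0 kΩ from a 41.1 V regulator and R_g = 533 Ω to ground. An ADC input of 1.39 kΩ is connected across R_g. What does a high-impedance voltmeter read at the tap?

V_out ≈ 1.52 V

The load sits in parallel with R_g: R_g‖R_L = (533 × 1390) / (533 + 1390) = 385.3 Ω.
V_out = 41.1 × 385.3 / (10000 + 385.3) = 41.1 × 385.3/10390 = 1.52 V.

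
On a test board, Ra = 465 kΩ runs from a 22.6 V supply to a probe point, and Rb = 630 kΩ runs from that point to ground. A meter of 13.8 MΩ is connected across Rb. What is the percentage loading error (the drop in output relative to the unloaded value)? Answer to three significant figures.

1.90 %

The divider's output (Thévenin) resistance is Ra‖Rb = 267.5 kΩ.
Fractional drop under load = R_th/(R_th + R_L) = 267.5 / (267.5 + 13800) = 0.01902.
So the output falls by 1.90 %.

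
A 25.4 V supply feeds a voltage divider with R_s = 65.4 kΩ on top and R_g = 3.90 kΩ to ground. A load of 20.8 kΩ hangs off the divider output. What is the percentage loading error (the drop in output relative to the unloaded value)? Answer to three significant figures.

15.0 %

The divider's output (Thévenin) resistance is R_s‖R_g = 3.681 kΩ.
Fractional drop under load = R_th/(R_th + R_L) = 3.681 / (3.681 + 20.8) = 0.1503.
So the output falls by 15.0 %.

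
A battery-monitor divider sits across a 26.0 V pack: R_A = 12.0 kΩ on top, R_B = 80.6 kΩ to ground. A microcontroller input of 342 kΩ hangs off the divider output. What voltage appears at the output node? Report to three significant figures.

V_out ≈ 22.0 V

The load sits in parallel with R_B: R_B‖R_L = (80.6 × 342) / (80.6 + 342) = 65.23 kΩ.
V_out = 26.0 × 65.23 / (12.0 + 65.23) = 26.0 × 65.23/77.23 = 22.0 V.
(Unloaded it would have been 22.6 V.)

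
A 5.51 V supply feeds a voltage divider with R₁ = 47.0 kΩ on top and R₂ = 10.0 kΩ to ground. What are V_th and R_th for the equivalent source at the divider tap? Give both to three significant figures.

V_th is the open-circuit tap voltage: 5.51 × 10.0/(47.0 + 10.0) = 0.967 V.
With the supply zeroed, R₁ and R₂ appear in parallel from the tap: R_th = R₁‖R₂ = (47.0 × 10.0)/57.00 = 8.25 kΩ.

V_th = 0.967 V, R_th = 8.25 kΩ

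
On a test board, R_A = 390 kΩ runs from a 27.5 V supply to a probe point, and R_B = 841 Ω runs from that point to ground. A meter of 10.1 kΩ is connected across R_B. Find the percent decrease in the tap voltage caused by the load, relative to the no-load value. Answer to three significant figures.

The divider's output (Thévenin) resistance is R_A‖R_B = 839.2 Ω.
Fractional drop under load = R_th/(R_th + R_L) = 839.2 / (839.2 + 10100) = 0.07671.
So the output falls by 7.67 %.

7.67 %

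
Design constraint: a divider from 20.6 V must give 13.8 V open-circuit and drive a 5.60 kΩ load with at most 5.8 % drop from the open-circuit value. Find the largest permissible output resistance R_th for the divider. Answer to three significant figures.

R_th ≤ 345 Ω

Loading drop = R_th/(R_th + R_L) ≤ 0.0580, so R_th ≤ R_L · ε/(1−ε) = 5.60 kΩ × 0.0580/0.9420 = 345 Ω.
(Any R1, R2 with R2/(R1+R2) = 0.670 and R1‖R2 ≤ 345 Ω will meet the spec.)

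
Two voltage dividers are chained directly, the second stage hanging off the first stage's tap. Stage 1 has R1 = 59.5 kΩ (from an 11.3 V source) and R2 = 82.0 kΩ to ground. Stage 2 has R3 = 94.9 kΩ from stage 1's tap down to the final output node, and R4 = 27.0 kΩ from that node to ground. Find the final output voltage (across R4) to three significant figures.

Stage 2 presents R3+R4 = 121.9 kΩ as a load on stage 1's tap.
Stage 1's lower leg becomes R2‖(R3+R4) = 49.02 kΩ, so V_mid = 11.3 × 49.02/108.5 = 5.105 V.
Stage 2 is itself unloaded: V_out = V_mid × R4/(R3+R4) = 5.105 × 27.0/121.9 = 1.13 V.

V_out ≈ 1.13 V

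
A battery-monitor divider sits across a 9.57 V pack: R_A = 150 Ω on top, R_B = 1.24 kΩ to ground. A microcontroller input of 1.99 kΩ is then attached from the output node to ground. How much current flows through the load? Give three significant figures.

R_B‖R_L = 764.0 Ω; V_out = 9.57 × 764.0/914.0 = 7.999 V.
I_L = V_out / R_L = 7.999 / 1.99 kΩ = 4.02 mA.

I_L ≈ 4.02 mA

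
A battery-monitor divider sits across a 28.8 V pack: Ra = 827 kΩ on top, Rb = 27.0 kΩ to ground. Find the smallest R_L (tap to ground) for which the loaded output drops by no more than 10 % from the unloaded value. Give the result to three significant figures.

R_L(min) ≈ 235 kΩ

Output resistance R_th = Ra‖Rb = (827 × 27.0)/854.0 = 26.15 kΩ.
The fractional drop is R_th/(R_th + R_L); requiring this ≤ 0.100 gives R_L ≥ R_th(1/0.100 − 1) = 26.15 × 9.000 = 235 kΩ.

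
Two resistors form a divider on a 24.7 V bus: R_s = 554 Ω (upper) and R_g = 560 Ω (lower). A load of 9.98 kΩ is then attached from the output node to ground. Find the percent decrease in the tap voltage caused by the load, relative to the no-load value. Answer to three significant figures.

2.71 %

The divider's output (Thévenin) resistance is R_s‖R_g = 278.5 Ω.
Fractional drop under load = R_th/(R_th + R_L) = 278.5 / (278.5 + 9980) = 0.02715.
So the output falls by 2.71 %.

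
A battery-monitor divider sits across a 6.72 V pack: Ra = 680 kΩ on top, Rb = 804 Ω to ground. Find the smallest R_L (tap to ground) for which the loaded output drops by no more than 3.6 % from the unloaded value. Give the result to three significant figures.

R_L(min) ≈ 21.5 kΩ

Output resistance R_th = Ra‖Rb = (680000 × 804)/680800 = 803.1 Ω.
The fractional drop is R_th/(R_th + R_L); requiring this ≤ 0.0360 gives R_L ≥ R_th(1/0.0360 − 1) = 803.1 × 26.78 = 21.5 kΩ.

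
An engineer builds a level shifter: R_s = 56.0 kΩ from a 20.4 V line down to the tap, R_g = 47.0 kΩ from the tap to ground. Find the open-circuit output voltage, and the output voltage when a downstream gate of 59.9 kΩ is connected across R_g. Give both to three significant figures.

Open-circuit: V = 20.4 × 47.0/(56.0 + 47.0) = 9.31 V.
With the load, R_g becomes R_g‖R_L = 26.34 kΩ, so V = 20.4 × 26.34/82.34 = 6.53 V.

Unloaded: 9.31 V; loaded: 6.53 V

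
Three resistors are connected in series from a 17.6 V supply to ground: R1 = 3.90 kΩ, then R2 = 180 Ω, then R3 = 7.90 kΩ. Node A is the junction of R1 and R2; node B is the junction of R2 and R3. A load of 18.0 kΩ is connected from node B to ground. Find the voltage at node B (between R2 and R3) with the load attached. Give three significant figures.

V ≈ 10.1 V

At node B, R3 is in parallel with the load: R3‖R_L = 5490 Ω.
Below node A the resistance is R2 + (R3‖R_L) = 5670 Ω, so V_A = 17.6 × 5670/9570 = 10.43 V.
Then V_B = V_A × (R3‖R_L)/(R2 + R3‖R_L) = 10.43 × 5490/5670 = 10.1 V.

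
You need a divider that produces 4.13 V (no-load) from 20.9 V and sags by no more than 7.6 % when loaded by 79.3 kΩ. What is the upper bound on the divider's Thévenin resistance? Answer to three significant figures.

Loading drop = R_th/(R_th + R_L) ≤ 0.0760, so R_th ≤ R_L · ε/(1−ε) = 79.3 kΩ × 0.0760/0.9240 = 6.52 kΩ.

R_th ≤ 6.52 kΩ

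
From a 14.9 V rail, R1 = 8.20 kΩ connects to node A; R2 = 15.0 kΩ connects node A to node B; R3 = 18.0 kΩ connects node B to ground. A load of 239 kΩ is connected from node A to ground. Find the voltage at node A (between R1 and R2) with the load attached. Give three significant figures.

V ≈ 11.6 V

Below node A the series string R2+R3 = 33.00 kΩ sits in parallel with the 239 kΩ load: 29.00 kΩ.
V_A = 14.9 × 29.00/(8.20 + 29.00) = 11.6 V.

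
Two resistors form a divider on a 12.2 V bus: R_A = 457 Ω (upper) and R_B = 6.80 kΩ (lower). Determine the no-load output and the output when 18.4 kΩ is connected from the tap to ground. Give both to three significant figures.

Open-circuit: V = 12.2 × 6800/(457 + 6800) = 11.4 V.
With the load, R_B becomes R_B‖R_L = 4965 Ω, so V = 12.2 × 4965/5422 = 11.2 V.

Unloaded: 11.4 V; loaded: 11.2 V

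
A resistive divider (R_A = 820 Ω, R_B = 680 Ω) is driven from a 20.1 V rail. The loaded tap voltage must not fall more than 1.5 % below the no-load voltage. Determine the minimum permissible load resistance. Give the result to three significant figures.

R_L(min) ≈ 24.4 kΩ

Output resistance R_th = R_A‖R_B = (820 × 680)/1500 = 371.7 Ω.
The fractional drop is R_th/(R_th + R_L); requiring this ≤ 0.0150 gives R_L ≥ R_th(1/0.0150 − 1) = 371.7 × 65.67 = 24.4 kΩ.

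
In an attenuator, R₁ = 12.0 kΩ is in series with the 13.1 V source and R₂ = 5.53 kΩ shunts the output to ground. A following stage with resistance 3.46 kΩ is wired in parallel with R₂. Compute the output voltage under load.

The load sits in parallel with R₂: R₂‖R_L = (5.53 × 3.46) / (5.53 + 3.46) = 2.128 kΩ.
V_out = 13.1 × 2.128 / (12.0 + 2.128) = 13.1 × 2.128/14.13 = 1.97 V.

V_out ≈ 1.97 V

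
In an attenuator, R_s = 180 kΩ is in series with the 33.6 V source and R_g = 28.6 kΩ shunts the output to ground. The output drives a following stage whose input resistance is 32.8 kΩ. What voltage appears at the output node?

The load sits in parallel with R_g: R_g‖R_L = (28.6 × 32.8) / (28.6 + 32.8) = 15.28 kΩ.
V_out = 33.6 × 15.28 / (180 + 15.28) = 33.6 × 15.28/195.3 = 2.63 V.

V_out ≈ 2.63 V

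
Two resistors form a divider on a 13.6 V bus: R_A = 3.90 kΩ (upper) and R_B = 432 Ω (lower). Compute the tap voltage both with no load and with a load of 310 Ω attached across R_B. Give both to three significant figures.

Unloaded: 1.36 V; loaded: 0.602 V

Open-circuit: V = 13.6 × 432/(3900 + 432) = 1.36 V.
With the load, R_B becomes R_B‖R_L = 180.5 Ω, so V = 13.6 × 180.5/4080 = 0.602 V.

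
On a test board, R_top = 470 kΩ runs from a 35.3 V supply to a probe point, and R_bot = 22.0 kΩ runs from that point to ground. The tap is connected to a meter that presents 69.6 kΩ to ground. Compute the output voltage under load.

The load sits in parallel with R_bot: R_bot‖R_L = (22.0 × 69.6) / (22.0 + 69.6) = 16.72 kΩ.
V_out = 35.3 × 16.72 / (470 + 16.72) = 35.3 × 16.72/486.7 = 1.21 V.

V_out ≈ 1.21 V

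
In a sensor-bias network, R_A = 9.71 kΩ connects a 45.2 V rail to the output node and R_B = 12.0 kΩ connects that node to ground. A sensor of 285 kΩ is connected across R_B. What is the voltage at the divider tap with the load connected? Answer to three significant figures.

V_out ≈ 24.5 V

The load sits in parallel with R_B: R_B‖R_L = (12.0 × 285) / (12.0 + 285) = 11.52 kΩ.
V_out = 45.2 × 11.52 / (9.71 + 11.52) = 45.2 × 11.52/21.23 = 24.5 V.
(Unloaded it would have been 25.0 V.)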